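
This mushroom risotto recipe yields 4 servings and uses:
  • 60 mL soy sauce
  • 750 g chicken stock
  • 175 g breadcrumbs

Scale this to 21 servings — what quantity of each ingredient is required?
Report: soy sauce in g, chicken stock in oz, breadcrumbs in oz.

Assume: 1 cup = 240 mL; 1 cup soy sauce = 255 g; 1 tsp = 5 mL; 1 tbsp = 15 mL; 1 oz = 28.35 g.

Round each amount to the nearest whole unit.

soy sauce: 335 g; chicken stock: 139 oz; breadcrumbs: 32 oz

Scaling factor: 21/4 = 5.25.
soy sauce: 60 mL × 21/4 ÷ 240 mL/cup × 255 g/cup ≈ 335 g
chicken stock: 750 g × 21/4 ÷ 28.35 g/oz ≈ 139 oz
breadcrumbs: 175 g × 21/4 ÷ 28.35 g/oz ≈ 32 oz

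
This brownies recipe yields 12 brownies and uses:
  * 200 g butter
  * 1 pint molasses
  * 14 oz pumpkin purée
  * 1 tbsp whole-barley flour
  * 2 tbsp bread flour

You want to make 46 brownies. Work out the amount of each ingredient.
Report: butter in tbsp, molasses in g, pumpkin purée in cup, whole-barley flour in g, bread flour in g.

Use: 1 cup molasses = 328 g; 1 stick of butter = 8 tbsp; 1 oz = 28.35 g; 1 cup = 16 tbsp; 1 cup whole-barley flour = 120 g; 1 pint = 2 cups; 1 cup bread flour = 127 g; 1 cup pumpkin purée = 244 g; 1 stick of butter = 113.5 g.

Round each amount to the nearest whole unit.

butter: 54 tbsp; molasses: 2515 g; pumpkin purée: 6 cup; whole-barley flour: 29 g; bread flour: 61 g

Scaling factor: 46/12 = 23/6.
butter: 200 g × 23/6 ÷ 113.5 g/stick × 8 tbsp/stick ≈ 54 tbsp
molasses: 1 pint × 23/6 × 2 cup/pint × 328 g/cup ≈ 2515 g
pumpkin purée: 14 oz × 23/6 × 28.35 g/oz ÷ 244 g/cup ≈ 6 cup
whole-barley flour: 1 tbsp × 23/6 ÷ 16 tbsp/cup × 120 g/cup ≈ 29 g
bread flour: 2 tbsp × 23/6 ÷ 16 tbsp/cup × 127 g/cup ≈ 61 g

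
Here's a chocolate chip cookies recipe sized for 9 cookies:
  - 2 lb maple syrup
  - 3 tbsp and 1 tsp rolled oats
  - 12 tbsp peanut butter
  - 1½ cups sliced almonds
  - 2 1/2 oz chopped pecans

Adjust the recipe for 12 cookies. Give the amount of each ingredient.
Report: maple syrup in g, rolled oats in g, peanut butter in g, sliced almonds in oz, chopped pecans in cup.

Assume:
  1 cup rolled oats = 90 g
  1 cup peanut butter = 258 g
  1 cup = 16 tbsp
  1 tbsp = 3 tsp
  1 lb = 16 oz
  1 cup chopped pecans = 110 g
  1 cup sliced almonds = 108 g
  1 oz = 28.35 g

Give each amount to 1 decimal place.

Scaling factor: 12/9 = 4/3.
maple syrup: 2 lb × 4/3 × 16 oz/lb × 28.35 g/oz = 1209.6 g
rolled oats: (3 tbsp + 1 tsp = 10/3 tbsp) × 4/3 ÷ 16 tbsp/cup × 90 g/cup = 25.0 g
peanut butter: 12 tbsp × 4/3 ÷ 16 tbsp/cup × 258 g/cup = 258.0 g
sliced almonds: 1.5 cup × 4/3 × 108 g/cup ÷ 28.35 g/oz ≈ 7.6 oz
chopped pecans: 2.5 oz × 4/3 × 28.35 g/oz ÷ 110 g/cup ≈ 0.9 cup

maple syrup: 1209.6 g; rolled oats: 25.0 g; peanut butter: 258.0 g; sliced almonds: 7.6 oz; chopped pecans: 0.9 cup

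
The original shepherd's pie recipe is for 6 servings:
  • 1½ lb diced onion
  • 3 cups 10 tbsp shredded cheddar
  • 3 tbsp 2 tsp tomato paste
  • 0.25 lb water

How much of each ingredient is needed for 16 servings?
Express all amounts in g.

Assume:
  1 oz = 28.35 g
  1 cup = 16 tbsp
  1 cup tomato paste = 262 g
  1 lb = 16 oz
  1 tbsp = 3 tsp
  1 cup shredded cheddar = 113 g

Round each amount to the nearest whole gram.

diced onion: 1814 g; shredded cheddar: 1092 g; tomato paste: 160 g; water: 302 g

Scaling factor: 16/6 = 8/3.
diced onion: 1.5 lb × 8/3 × 16 oz/lb × 28.35 g/oz ≈ 1814 g
shredded cheddar: (3 cup + 10 tbsp = 3.625 cup) × 8/3 × 113 g/cup ≈ 1092 g
tomato paste: (3 tbsp + 2 tsp = 11/3 tbsp) × 8/3 ÷ 16 tbsp/cup × 262 g/cup ≈ 160 g
water: 0.25 lb × 8/3 × 16 oz/lb × 28.35 g/oz ≈ 302 g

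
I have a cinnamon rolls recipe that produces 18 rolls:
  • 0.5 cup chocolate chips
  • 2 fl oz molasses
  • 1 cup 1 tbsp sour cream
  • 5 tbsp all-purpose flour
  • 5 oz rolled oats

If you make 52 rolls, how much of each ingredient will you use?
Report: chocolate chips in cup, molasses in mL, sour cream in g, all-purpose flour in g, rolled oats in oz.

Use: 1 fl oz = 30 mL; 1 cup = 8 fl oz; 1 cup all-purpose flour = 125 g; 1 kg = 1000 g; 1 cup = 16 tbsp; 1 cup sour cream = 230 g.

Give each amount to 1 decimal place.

Scaling factor: 52/18 = 26/9.
chocolate chips: 0.5 cup × 26/9 ≈ 1.4 cup
molasses: 2 fl oz × 26/9 × 30 mL/fl oz ≈ 173.3 mL
sour cream: (1 cup + 1 tbsp = 1.0625 cup) × 26/9 × 230 g/cup ≈ 706.0 g
all-purpose flour: 5 tbsp × 26/9 ÷ 16 tbsp/cup × 125 g/cup ≈ 112.8 g
rolled oats: 5 oz × 26/9 ≈ 14.4 oz

chocolate chips: 1.4 cup; molasses: 173.3 mL; sour cream: 706.0 g; all-purpose flour: 112.8 g; rolled oats: 14.4 oz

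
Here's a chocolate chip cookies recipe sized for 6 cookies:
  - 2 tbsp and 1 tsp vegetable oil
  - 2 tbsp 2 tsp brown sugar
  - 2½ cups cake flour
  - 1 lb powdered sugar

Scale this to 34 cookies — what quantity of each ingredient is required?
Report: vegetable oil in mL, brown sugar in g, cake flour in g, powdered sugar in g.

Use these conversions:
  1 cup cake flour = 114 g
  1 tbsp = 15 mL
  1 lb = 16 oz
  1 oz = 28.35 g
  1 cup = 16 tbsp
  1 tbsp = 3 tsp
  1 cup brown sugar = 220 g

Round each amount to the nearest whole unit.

vegetable oil: 198 mL; brown sugar: 208 g; cake flour: 1615 g; powdered sugar: 2570 g

Scaling factor: 34/6 = 17/3.
vegetable oil: (2 tbsp + 1 tsp = 7/3 tbsp) × 17/3 × 15 mL/tbsp ≈ 198 mL
brown sugar: (2 tbsp + 2 tsp = 8/3 tbsp) × 17/3 ÷ 16 tbsp/cup × 220 g/cup ≈ 208 g
cake flour: 2.5 cup × 17/3 × 114 g/cup = 1615 g
powdered sugar: 1 lb × 17/3 × 16 oz/lb × 28.35 g/oz ≈ 2570 g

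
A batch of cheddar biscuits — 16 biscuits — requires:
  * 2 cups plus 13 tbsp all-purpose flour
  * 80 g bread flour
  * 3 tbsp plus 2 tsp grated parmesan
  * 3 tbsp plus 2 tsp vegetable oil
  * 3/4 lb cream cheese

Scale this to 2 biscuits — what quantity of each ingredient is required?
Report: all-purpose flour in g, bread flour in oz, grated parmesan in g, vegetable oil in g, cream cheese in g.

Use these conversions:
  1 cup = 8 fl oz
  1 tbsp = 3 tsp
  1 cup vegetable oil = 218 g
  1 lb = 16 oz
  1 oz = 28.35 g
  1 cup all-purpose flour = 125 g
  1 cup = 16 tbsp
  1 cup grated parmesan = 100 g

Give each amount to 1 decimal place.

Scaling factor: 2/16 = 1/8 = 0.125.
all-purpose flour: (2 cup + 13 tbsp = 2.8125 cup) × 1/8 × 125 g/cup ≈ 43.9 g
bread flour: 80 g × 1/8 ÷ 28.35 g/oz ≈ 0.4 oz
grated parmesan: (3 tbsp + 2 tsp = 11/3 tbsp) × 1/8 ÷ 16 tbsp/cup × 100 g/cup ≈ 2.9 g
vegetable oil: (3 tbsp + 2 tsp = 11/3 tbsp) × 1/8 ÷ 16 tbsp/cup × 218 g/cup ≈ 6.2 g
cream cheese: 0.75 lb × 1/8 × 16 oz/lb × 28.35 g/oz ≈ 42.5 g

all-purpose flour: 43.9 g; bread flour: 0.4 oz; grated parmesan: 2.9 g; vegetable oil: 6.2 g; cream cheese: 42.5 g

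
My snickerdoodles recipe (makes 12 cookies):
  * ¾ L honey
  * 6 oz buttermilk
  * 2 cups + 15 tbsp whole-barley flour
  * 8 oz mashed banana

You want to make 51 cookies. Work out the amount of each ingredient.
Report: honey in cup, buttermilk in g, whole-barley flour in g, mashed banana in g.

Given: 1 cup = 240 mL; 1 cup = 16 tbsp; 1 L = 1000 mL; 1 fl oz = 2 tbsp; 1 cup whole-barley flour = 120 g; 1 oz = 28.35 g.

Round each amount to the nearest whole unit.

honey: 13 cup; buttermilk: 723 g; whole-barley flour: 1498 g; mashed banana: 964 g

Scaling factor: 51/12 = 17/4 = 4.25.
honey: 0.75 L × 17/4 × 1000 mL/L ÷ 240 mL/cup ≈ 13 cup
buttermilk: 6 oz × 17/4 × 28.35 g/oz ≈ 723 g
whole-barley flour: (2 cup + 15 tbsp = 2.9375 cup) × 17/4 × 120 g/cup ≈ 1498 g
mashed banana: 8 oz × 17/4 × 28.35 g/oz ≈ 964 g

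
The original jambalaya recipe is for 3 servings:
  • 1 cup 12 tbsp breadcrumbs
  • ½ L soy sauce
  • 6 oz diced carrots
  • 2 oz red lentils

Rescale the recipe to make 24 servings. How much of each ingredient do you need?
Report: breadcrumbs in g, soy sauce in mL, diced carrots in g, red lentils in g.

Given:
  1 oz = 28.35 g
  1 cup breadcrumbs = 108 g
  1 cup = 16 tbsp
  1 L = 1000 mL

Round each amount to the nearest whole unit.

breadcrumbs: 1512 g; soy sauce: 4000 mL; diced carrots: 1361 g; red lentils: 454 g

Scaling factor: 24/3 = 8.
breadcrumbs: (1 cup + 12 tbsp = 1.75 cup) × 8 × 108 g/cup = 1512 g
soy sauce: 0.5 L × 8 × 1000 mL/L = 4000 mL
diced carrots: 6 oz × 8 × 28.35 g/oz ≈ 1361 g
red lentils: 2 oz × 8 × 28.35 g/oz ≈ 454 g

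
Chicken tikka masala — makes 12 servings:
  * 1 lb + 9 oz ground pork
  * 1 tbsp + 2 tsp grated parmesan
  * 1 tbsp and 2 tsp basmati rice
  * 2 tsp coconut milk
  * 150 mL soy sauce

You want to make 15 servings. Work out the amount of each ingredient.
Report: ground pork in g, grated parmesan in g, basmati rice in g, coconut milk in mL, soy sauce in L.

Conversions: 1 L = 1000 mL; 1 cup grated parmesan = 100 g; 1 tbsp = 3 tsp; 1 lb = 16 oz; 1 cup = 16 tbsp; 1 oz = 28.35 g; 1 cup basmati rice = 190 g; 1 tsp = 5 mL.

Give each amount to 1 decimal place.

Scaling factor: 15/12 = 5/4 = 1.25.
ground pork: (1 lb + 9 oz = 1.5625 lb) × 5/4 × 16 oz/lb × 28.35 g/oz ≈ 885.9 g
grated parmesan: (1 tbsp + 2 tsp = 5/3 tbsp) × 5/4 ÷ 16 tbsp/cup × 100 g/cup ≈ 13.0 g
basmati rice: (1 tbsp + 2 tsp = 5/3 tbsp) × 5/4 ÷ 16 tbsp/cup × 190 g/cup ≈ 24.7 g
coconut milk: 2 tsp × 5/4 × 5 mL/tsp = 12.5 mL
soy sauce: 150 mL × 5/4 ÷ 1000 mL/L ≈ 0.2 L

ground pork: 885.9 g; grated parmesan: 13.0 g; basmati rice: 24.7 g; coconut milk: 12.5 mL; soy sauce: 0.2 L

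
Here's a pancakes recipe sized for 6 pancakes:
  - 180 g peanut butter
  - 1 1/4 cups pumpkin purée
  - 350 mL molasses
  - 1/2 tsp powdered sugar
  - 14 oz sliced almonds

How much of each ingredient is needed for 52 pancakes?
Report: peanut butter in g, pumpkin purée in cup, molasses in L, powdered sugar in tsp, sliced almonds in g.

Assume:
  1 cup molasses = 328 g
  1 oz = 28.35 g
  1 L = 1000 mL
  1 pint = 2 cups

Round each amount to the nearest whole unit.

peanut butter: 1560 g; pumpkin purée: 11 cup; molasses: 3 L; powdered sugar: 4 tsp; sliced almonds: 3440 g

Scaling factor: 52/6 = 26/3.
peanut butter: 180 g × 26/3 = 1560 g
pumpkin purée: 1.25 cup × 26/3 ≈ 11 cup
molasses: 350 mL × 26/3 ÷ 1000 mL/L ≈ 3 L
powdered sugar: 0.5 tsp × 26/3 ≈ 4 tsp
sliced almonds: 14 oz × 26/3 × 28.35 g/oz ≈ 3440 g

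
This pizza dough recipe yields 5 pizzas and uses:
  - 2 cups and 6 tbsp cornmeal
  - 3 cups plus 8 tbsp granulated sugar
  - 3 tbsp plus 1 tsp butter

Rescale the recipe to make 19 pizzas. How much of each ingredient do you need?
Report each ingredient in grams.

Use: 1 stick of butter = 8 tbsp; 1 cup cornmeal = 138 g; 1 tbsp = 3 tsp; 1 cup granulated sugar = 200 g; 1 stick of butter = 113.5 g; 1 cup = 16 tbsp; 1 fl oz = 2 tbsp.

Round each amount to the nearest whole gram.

cornmeal: 1245 g; granulated sugar: 2660 g; butter: 180 g

Scaling factor: 19/5 = 3.8.
cornmeal: (2 cup + 6 tbsp = 2.375 cup) × 19/5 × 138 g/cup ≈ 1245 g
granulated sugar: (3 cup + 8 tbsp = 3.5 cup) × 19/5 × 200 g/cup = 2660 g
butter: (3 tbsp + 1 tsp = 10/3 tbsp) × 19/5 ÷ 8 tbsp/stick × 113.5 g/stick ≈ 180 g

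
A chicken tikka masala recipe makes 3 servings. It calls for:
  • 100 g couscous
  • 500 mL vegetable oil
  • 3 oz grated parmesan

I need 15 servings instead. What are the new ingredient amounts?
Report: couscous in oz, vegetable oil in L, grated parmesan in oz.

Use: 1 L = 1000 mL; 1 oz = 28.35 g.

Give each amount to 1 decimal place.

couscous: 17.6 oz; vegetable oil: 2.5 L; grated parmesan: 15.0 oz

Scaling factor: 15/3 = 5.
couscous: 100 g × 5 ÷ 28.35 g/oz ≈ 17.6 oz
vegetable oil: 500 mL × 5 ÷ 1000 mL/L = 2.5 L
grated parmesan: 3 oz × 5 = 15.0 oz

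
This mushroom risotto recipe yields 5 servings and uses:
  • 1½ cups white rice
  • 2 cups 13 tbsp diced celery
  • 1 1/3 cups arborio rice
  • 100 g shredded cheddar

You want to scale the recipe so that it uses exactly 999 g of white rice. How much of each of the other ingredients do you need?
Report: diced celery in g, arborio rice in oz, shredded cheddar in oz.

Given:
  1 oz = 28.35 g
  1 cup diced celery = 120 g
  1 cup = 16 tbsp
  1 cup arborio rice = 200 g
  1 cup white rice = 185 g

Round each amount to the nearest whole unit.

diced celery: 1215 g; arborio rice: 34 oz; shredded cheddar: 13 oz

The original recipe has 277.5 g of white rice, so the scaling factor is 999 ÷ 277.5 = 18/5 = 3.6.
diced celery: (2 cup + 13 tbsp = 2.8125 cup) × 18/5 × 120 g/cup = 1215 g
arborio rice: 4/3 cup × 18/5 × 200 g/cup ÷ 28.35 g/oz ≈ 34 oz
shredded cheddar: 100 g × 18/5 ÷ 28.35 g/oz ≈ 13 oz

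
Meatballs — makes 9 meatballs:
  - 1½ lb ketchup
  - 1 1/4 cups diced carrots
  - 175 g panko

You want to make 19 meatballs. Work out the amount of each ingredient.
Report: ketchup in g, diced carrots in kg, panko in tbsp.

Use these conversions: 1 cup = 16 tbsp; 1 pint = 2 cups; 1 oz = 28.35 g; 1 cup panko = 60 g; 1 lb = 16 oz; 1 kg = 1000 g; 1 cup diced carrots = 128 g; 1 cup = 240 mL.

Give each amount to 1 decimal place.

Scaling factor: 19/9.
ketchup: 1.5 lb × 19/9 × 16 oz/lb × 28.35 g/oz = 1436.4 g
diced carrots: 1.25 cup × 19/9 × 128 g/cup ÷ 1000 g/kg ≈ 0.3 kg
panko: 175 g × 19/9 ÷ 60 g/cup × 16 tbsp/cup ≈ 98.5 tbsp

ketchup: 1436.4 g; diced carrots: 0.3 kg; panko: 98.5 tbsp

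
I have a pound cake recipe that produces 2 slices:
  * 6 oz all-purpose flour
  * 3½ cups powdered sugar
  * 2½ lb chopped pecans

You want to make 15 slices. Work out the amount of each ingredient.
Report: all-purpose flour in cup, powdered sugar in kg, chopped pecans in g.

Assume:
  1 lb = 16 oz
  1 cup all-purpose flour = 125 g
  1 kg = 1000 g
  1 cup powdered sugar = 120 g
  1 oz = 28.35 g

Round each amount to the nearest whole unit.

all-purpose flour: 10 cup; powdered sugar: 3 kg; chopped pecans: 8505 g

Scaling factor: 15/2 = 7.5.
all-purpose flour: 6 oz × 15/2 × 28.35 g/oz ÷ 125 g/cup ≈ 10 cup
powdered sugar: 3.5 cup × 15/2 × 120 g/cup ÷ 1000 g/kg ≈ 3 kg
chopped pecans: 2.5 lb × 15/2 × 16 oz/lb × 28.35 g/oz = 8505 g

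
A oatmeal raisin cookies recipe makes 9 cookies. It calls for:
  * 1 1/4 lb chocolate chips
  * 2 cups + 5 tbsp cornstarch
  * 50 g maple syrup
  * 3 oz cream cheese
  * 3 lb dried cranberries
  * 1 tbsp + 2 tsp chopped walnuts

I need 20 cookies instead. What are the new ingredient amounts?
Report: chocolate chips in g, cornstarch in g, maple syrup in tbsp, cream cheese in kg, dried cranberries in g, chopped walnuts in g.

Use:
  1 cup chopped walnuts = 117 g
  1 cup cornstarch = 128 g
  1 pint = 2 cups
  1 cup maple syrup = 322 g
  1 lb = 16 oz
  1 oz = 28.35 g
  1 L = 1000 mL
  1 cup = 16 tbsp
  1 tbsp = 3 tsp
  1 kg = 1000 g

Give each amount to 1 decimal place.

chocolate chips: 1260.0 g; cornstarch: 657.8 g; maple syrup: 5.5 tbsp; cream cheese: 0.2 kg; dried cranberries: 3024.0 g; chopped walnuts: 27.1 g

Scaling factor: 20/9.
chocolate chips: 1.25 lb × 20/9 × 16 oz/lb × 28.35 g/oz = 1260.0 g
cornstarch: (2 cup + 5 tbsp = 2.3125 cup) × 20/9 × 128 g/cup ≈ 657.8 g
maple syrup: 50 g × 20/9 ÷ 322 g/cup × 16 tbsp/cup ≈ 5.5 tbsp
cream cheese: 3 oz × 20/9 × 28.35 g/oz ÷ 1000 g/kg ≈ 0.2 kg
dried cranberries: 3 lb × 20/9 × 16 oz/lb × 28.35 g/oz = 3024.0 g
chopped walnuts: (1 tbsp + 2 tsp = 5/3 tbsp) × 20/9 ÷ 16 tbsp/cup × 117 g/cup ≈ 27.1 g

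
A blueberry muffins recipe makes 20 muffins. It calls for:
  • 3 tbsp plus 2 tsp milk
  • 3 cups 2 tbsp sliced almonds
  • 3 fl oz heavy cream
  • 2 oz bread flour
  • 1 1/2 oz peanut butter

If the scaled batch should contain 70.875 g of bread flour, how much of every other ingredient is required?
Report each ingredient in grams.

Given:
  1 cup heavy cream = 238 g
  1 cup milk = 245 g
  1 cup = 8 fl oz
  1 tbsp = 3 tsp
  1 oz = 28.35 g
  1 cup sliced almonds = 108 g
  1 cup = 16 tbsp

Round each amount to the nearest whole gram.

The original recipe has 56.7 g of bread flour, so the scaling factor is 70.875 ÷ 56.7 = 5/4 = 1.25.
milk: (3 tbsp + 2 tsp = 11/3 tbsp) × 5/4 ÷ 16 tbsp/cup × 245 g/cup ≈ 70 g
sliced almonds: (3 cup + 2 tbsp = 3.125 cup) × 5/4 × 108 g/cup ≈ 422 g
heavy cream: 3 fl oz × 5/4 ÷ 8 fl oz/cup × 238 g/cup ≈ 112 g
peanut butter: 1.5 oz × 5/4 × 28.35 g/oz ≈ 53 g

milk: 70 g; sliced almonds: 422 g; heavy cream: 112 g; peanut butter: 53 g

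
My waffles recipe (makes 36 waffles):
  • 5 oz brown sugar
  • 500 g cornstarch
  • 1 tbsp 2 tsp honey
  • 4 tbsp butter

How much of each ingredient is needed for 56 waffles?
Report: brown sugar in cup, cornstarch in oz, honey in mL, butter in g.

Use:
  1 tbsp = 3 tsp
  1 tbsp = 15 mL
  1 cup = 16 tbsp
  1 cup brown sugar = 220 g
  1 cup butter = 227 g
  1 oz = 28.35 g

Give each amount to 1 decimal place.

brown sugar: 1.0 cup; cornstarch: 27.4 oz; honey: 38.9 mL; butter: 88.3 g

Scaling factor: 56/36 = 14/9.
brown sugar: 5 oz × 14/9 × 28.35 g/oz ÷ 220 g/cup ≈ 1.0 cup
cornstarch: 500 g × 14/9 ÷ 28.35 g/oz ≈ 27.4 oz
honey: (1 tbsp + 2 tsp = 5/3 tbsp) × 14/9 × 15 mL/tbsp ≈ 38.9 mL
butter: 4 tbsp × 14/9 ÷ 16 tbsp/cup × 227 g/cup ≈ 88.3 g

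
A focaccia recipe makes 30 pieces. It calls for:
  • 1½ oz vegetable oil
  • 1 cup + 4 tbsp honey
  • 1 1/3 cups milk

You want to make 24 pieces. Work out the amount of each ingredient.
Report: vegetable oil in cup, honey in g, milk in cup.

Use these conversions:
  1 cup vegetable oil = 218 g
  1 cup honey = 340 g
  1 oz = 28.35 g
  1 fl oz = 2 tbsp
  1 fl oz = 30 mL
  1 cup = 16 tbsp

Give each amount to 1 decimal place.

Scaling factor: 24/30 = 4/5 = 0.8.
vegetable oil: 1.5 oz × 4/5 × 28.35 g/oz ÷ 218 g/cup ≈ 0.2 cup
honey: (1 cup + 4 tbsp = 1.25 cup) × 4/5 × 340 g/cup = 340.0 g
milk: 4/3 cup × 4/5 ≈ 1.1 cup

vegetable oil: 0.2 cup; honey: 340.0 g; milk: 1.1 cup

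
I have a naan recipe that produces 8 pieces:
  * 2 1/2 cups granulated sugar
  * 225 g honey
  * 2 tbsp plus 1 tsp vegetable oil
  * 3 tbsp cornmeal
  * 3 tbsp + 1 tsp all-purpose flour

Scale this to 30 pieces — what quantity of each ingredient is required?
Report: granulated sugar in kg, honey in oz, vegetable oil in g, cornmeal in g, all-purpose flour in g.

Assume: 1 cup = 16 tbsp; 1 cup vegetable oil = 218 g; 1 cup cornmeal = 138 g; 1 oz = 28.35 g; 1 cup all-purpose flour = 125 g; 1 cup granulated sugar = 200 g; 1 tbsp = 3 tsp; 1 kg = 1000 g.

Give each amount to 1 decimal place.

granulated sugar: 1.9 kg; honey: 29.8 oz; vegetable oil: 119.2 g; cornmeal: 97.0 g; all-purpose flour: 97.7 g

Scaling factor: 30/8 = 15/4 = 3.75.
granulated sugar: 2.5 cup × 15/4 × 200 g/cup ÷ 1000 g/kg ≈ 1.9 kg
honey: 225 g × 15/4 ÷ 28.35 g/oz ≈ 29.8 oz
vegetable oil: (2 tbsp + 1 tsp = 7/3 tbsp) × 15/4 ÷ 16 tbsp/cup × 218 g/cup ≈ 119.2 g
cornmeal: 3 tbsp × 15/4 ÷ 16 tbsp/cup × 138 g/cup ≈ 97.0 g
all-purpose flour: (3 tbsp + 1 tsp = 10/3 tbsp) × 15/4 ÷ 16 tbsp/cup × 125 g/cup ≈ 97.7 g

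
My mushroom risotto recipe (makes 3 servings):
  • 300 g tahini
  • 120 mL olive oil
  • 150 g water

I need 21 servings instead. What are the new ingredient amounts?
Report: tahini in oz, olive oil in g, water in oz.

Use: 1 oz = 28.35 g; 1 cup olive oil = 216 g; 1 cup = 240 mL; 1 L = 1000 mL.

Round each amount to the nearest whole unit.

tahini: 74 oz; olive oil: 756 g; water: 37 oz

Scaling factor: 21/3 = 7.
tahini: 300 g × 7 ÷ 28.35 g/oz ≈ 74 oz
olive oil: 120 mL × 7 ÷ 240 mL/cup × 216 g/cup = 756 g
water: 150 g × 7 ÷ 28.35 g/oz ≈ 37 oz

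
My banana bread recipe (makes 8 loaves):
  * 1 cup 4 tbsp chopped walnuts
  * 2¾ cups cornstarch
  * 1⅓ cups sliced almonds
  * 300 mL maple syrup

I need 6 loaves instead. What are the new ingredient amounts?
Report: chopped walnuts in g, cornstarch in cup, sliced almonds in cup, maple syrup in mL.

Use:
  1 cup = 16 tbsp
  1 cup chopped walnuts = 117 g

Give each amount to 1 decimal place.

chopped walnuts: 109.7 g; cornstarch: 2.1 cup; sliced almonds: 1.0 cup; maple syrup: 225.0 mL

Scaling factor: 6/8 = 3/4 = 0.75.
chopped walnuts: (1 cup + 4 tbsp = 1.25 cup) × 3/4 × 117 g/cup ≈ 109.7 g
cornstarch: 2.75 cup × 3/4 ≈ 2.1 cup
sliced almonds: 4/3 cup × 3/4 = 1.0 cup
maple syrup: 300 mL × 3/4 = 225.0 mL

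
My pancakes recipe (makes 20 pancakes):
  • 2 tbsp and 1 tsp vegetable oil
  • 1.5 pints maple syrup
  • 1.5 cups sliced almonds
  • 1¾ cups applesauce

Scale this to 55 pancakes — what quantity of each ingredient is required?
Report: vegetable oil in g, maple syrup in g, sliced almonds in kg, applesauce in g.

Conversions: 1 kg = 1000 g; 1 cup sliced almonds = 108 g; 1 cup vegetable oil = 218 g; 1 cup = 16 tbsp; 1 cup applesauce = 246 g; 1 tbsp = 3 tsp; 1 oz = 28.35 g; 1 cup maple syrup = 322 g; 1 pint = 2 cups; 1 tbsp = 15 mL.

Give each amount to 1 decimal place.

vegetable oil: 87.4 g; maple syrup: 2656.5 g; sliced almonds: 0.4 kg; applesauce: 1183.9 g

Scaling factor: 55/20 = 11/4 = 2.75.
vegetable oil: (2 tbsp + 1 tsp = 7/3 tbsp) × 11/4 ÷ 16 tbsp/cup × 218 g/cup ≈ 87.4 g
maple syrup: 1.5 pint × 11/4 × 2 cup/pint × 322 g/cup = 2656.5 g
sliced almonds: 1.5 cup × 11/4 × 108 g/cup ÷ 1000 g/kg ≈ 0.4 kg
applesauce: 1.75 cup × 11/4 × 246 g/cup ≈ 1183.9 g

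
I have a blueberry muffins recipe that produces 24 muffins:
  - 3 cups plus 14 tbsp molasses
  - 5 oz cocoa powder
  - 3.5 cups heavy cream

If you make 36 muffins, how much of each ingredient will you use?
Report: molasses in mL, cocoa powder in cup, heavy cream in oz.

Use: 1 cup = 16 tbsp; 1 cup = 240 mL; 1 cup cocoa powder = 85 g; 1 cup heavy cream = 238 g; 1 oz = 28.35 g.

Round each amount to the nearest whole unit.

molasses: 1395 mL; cocoa powder: 3 cup; heavy cream: 44 oz

Scaling factor: 36/24 = 3/2 = 1.5.
molasses: (3 cup + 14 tbsp = 3.875 cup) × 3/2 × 240 mL/cup = 1395 mL
cocoa powder: 5 oz × 3/2 × 28.35 g/oz ÷ 85 g/cup ≈ 3 cup
heavy cream: 3.5 cup × 3/2 × 238 g/cup ÷ 28.35 g/oz ≈ 44 oz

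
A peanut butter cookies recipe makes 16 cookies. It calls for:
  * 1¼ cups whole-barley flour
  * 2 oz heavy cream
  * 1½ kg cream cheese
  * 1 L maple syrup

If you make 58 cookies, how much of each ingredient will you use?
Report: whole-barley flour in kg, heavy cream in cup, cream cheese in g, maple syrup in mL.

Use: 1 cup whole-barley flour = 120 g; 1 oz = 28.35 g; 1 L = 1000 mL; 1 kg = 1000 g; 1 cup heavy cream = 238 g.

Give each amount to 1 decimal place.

whole-barley flour: 0.5 kg; heavy cream: 0.9 cup; cream cheese: 5437.5 g; maple syrup: 3625.0 mL

Scaling factor: 58/16 = 29/8 = 3.625.
whole-barley flour: 1.25 cup × 29/8 × 120 g/cup ÷ 1000 g/kg ≈ 0.5 kg
heavy cream: 2 oz × 29/8 × 28.35 g/oz ÷ 238 g/cup ≈ 0.9 cup
cream cheese: 1.5 kg × 29/8 × 1000 g/kg = 5437.5 g
maple syrup: 1 L × 29/8 × 1000 mL/L = 3625.0 mL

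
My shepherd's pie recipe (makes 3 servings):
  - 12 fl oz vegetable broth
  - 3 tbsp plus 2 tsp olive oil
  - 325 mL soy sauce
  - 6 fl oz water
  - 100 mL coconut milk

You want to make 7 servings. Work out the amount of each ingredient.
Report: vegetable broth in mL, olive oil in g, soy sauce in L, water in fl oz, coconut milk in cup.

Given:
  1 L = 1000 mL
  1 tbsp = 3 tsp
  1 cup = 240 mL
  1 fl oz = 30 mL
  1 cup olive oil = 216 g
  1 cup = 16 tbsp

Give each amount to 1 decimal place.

Scaling factor: 7/3.
vegetable broth: 12 fl oz × 7/3 × 30 mL/fl oz = 840.0 mL
olive oil: (3 tbsp + 2 tsp = 11/3 tbsp) × 7/3 ÷ 16 tbsp/cup × 216 g/cup = 115.5 g
soy sauce: 325 mL × 7/3 ÷ 1000 mL/L ≈ 0.8 L
water: 6 fl oz × 7/3 = 14.0 fl oz
coconut milk: 100 mL × 7/3 ÷ 240 mL/cup ≈ 1.0 cup

vegetable broth: 840.0 mL; olive oil: 115.5 g; soy sauce: 0.8 L; water: 14.0 fl oz; coconut milk: 1.0 cup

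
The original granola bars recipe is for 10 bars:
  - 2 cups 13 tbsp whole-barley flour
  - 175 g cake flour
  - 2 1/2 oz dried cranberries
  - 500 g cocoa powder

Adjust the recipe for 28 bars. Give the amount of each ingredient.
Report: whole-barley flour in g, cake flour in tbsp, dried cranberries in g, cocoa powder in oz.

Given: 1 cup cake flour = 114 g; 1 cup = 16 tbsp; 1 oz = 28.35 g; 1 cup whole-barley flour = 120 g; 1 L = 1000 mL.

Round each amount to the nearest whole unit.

Scaling factor: 28/10 = 14/5 = 2.8.
whole-barley flour: (2 cup + 13 tbsp = 2.8125 cup) × 14/5 × 120 g/cup = 945 g
cake flour: 175 g × 14/5 ÷ 114 g/cup × 16 tbsp/cup ≈ 69 tbsp
dried cranberries: 2.5 oz × 14/5 × 28.35 g/oz ≈ 198 g
cocoa powder: 500 g × 14/5 ÷ 28.35 g/oz ≈ 49 oz

whole-barley flour: 945 g; cake flour: 69 tbsp; dried cranberries: 198 g; cocoa powder: 49 oz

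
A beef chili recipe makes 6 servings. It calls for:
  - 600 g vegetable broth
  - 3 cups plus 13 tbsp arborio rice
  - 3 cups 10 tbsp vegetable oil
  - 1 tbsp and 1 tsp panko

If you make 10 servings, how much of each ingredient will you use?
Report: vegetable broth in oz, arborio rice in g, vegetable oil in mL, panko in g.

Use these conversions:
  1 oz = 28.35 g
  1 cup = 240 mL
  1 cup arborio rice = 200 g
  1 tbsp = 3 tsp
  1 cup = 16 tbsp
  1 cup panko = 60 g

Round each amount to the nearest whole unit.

Scaling factor: 10/6 = 5/3.
vegetable broth: 600 g × 5/3 ÷ 28.35 g/oz ≈ 35 oz
arborio rice: (3 cup + 13 tbsp = 3.8125 cup) × 5/3 × 200 g/cup ≈ 1271 g
vegetable oil: (3 cup + 10 tbsp = 3.625 cup) × 5/3 × 240 mL/cup = 1450 mL
panko: (1 tbsp + 1 tsp = 4/3 tbsp) × 5/3 ÷ 16 tbsp/cup × 60 g/cup ≈ 8 g

vegetable broth: 35 oz; arborio rice: 1271 g; vegetable oil: 1450 mL; panko: 8 g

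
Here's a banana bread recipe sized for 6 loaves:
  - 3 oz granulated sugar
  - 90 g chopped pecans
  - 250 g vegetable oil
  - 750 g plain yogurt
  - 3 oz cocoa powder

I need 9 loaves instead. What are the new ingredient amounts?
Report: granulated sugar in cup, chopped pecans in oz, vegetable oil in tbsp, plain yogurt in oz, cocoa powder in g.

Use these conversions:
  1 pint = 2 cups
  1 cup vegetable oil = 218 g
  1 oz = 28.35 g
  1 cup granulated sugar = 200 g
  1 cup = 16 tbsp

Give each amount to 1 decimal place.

Scaling factor: 9/6 = 3/2 = 1.5.
granulated sugar: 3 oz × 3/2 × 28.35 g/oz ÷ 200 g/cup ≈ 0.6 cup
chopped pecans: 90 g × 3/2 ÷ 28.35 g/oz ≈ 4.8 oz
vegetable oil: 250 g × 3/2 ÷ 218 g/cup × 16 tbsp/cup ≈ 27.5 tbsp
plain yogurt: 750 g × 3/2 ÷ 28.35 g/oz ≈ 39.7 oz
cocoa powder: 3 oz × 3/2 × 28.35 g/oz ≈ 127.6 g

granulated sugar: 0.6 cup; chopped pecans: 4.8 oz; vegetable oil: 27.5 tbsp; plain yogurt: 39.7 oz; cocoa powder: 127.6 g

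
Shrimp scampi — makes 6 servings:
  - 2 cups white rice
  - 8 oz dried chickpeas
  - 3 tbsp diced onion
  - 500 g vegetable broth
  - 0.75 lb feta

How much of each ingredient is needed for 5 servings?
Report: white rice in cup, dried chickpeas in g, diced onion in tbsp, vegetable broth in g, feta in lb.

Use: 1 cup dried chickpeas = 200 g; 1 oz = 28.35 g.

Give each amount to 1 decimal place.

white rice: 1.7 cup; dried chickpeas: 189.0 g; diced onion: 2.5 tbsp; vegetable broth: 416.7 g; feta: 0.6 lb

Scaling factor: 5/6.
white rice: 2 cup × 5/6 ≈ 1.7 cup
dried chickpeas: 8 oz × 5/6 × 28.35 g/oz = 189.0 g
diced onion: 3 tbsp × 5/6 = 2.5 tbsp
vegetable broth: 500 g × 5/6 ≈ 416.7 g
feta: 0.75 lb × 5/6 ≈ 0.6 lb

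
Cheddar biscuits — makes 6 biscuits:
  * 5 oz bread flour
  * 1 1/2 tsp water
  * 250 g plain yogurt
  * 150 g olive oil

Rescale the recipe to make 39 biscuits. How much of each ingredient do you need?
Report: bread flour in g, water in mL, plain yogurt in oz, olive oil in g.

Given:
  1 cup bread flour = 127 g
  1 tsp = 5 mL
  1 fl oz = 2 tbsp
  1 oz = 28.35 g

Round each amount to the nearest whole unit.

bread flour: 921 g; water: 49 mL; plain yogurt: 57 oz; olive oil: 975 g

Scaling factor: 39/6 = 13/2 = 6.5.
bread flour: 5 oz × 13/2 × 28.35 g/oz ≈ 921 g
water: 1.5 tsp × 13/2 × 5 mL/tsp ≈ 49 mL
plain yogurt: 250 g × 13/2 ÷ 28.35 g/oz ≈ 57 oz
olive oil: 150 g × 13/2 = 975 g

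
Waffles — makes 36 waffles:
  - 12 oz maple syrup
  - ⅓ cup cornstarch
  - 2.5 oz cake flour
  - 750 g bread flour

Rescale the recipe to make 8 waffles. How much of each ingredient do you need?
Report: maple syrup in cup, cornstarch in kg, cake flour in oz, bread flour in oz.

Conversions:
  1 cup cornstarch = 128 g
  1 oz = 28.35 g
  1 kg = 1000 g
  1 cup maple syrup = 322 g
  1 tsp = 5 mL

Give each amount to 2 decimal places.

maple syrup: 0.23 cup; cornstarch: 0.01 kg; cake flour: 0.56 oz; bread flour: 5.88 oz

Scaling factor: 8/36 = 2/9.
maple syrup: 12 oz × 2/9 × 28.35 g/oz ÷ 322 g/cup ≈ 0.23 cup
cornstarch: 1/3 cup × 2/9 × 128 g/cup ÷ 1000 g/kg ≈ 0.01 kg
cake flour: 2.5 oz × 2/9 ≈ 0.56 oz
bread flour: 750 g × 2/9 ÷ 28.35 g/oz ≈ 5.88 oz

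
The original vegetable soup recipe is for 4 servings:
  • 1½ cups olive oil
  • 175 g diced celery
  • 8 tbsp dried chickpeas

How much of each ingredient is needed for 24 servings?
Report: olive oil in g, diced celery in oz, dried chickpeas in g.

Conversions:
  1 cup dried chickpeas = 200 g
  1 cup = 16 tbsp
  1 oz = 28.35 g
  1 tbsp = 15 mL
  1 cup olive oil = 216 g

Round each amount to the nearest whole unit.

olive oil: 1944 g; diced celery: 37 oz; dried chickpeas: 600 g

Scaling factor: 24/4 = 6.
olive oil: 1.5 cup × 6 × 216 g/cup = 1944 g
diced celery: 175 g × 6 ÷ 28.35 g/oz ≈ 37 oz
dried chickpeas: 8 tbsp × 6 ÷ 16 tbsp/cup × 200 g/cup = 600 g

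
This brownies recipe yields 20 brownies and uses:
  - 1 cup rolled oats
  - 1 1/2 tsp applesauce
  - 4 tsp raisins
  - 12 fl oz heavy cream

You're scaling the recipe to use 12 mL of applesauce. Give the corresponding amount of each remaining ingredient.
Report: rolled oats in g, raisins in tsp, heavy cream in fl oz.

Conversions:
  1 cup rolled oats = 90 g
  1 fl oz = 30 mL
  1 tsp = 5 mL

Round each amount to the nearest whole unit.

rolled oats: 144 g; raisins: 6 tsp; heavy cream: 19 fl oz

The original recipe has 7.5 mL of applesauce, so the scaling factor is 12 ÷ 7.5 = 8/5 = 1.6.
rolled oats: 1 cup × 8/5 × 90 g/cup = 144 g
raisins: 4 tsp × 8/5 ≈ 6 tsp
heavy cream: 12 fl oz × 8/5 ≈ 19 fl oz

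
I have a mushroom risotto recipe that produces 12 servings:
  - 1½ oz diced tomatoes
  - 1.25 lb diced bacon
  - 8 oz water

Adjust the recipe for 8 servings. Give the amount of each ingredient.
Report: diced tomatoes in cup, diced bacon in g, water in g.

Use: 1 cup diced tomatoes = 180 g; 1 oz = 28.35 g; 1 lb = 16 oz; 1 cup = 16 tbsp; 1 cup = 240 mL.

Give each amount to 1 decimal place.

Scaling factor: 8/12 = 2/3.
diced tomatoes: 1.5 oz × 2/3 × 28.35 g/oz ÷ 180 g/cup ≈ 0.2 cup
diced bacon: 1.25 lb × 2/3 × 16 oz/lb × 28.35 g/oz = 378.0 g
water: 8 oz × 2/3 × 28.35 g/oz = 151.2 g

diced tomatoes: 0.2 cup; diced bacon: 378.0 g; water: 151.2 g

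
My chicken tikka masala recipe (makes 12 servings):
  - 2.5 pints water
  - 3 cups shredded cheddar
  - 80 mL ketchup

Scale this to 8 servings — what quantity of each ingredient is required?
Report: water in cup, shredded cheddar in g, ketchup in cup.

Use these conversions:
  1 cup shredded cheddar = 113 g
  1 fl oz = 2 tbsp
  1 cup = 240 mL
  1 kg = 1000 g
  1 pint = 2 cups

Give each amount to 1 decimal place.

Scaling factor: 8/12 = 2/3.
water: 2.5 pint × 2/3 × 2 cup/pint ≈ 3.3 cup
shredded cheddar: 3 cup × 2/3 × 113 g/cup = 226.0 g
ketchup: 80 mL × 2/3 ÷ 240 mL/cup ≈ 0.2 cup

water: 3.3 cup; shredded cheddar: 226.0 g; ketchup: 0.2 cup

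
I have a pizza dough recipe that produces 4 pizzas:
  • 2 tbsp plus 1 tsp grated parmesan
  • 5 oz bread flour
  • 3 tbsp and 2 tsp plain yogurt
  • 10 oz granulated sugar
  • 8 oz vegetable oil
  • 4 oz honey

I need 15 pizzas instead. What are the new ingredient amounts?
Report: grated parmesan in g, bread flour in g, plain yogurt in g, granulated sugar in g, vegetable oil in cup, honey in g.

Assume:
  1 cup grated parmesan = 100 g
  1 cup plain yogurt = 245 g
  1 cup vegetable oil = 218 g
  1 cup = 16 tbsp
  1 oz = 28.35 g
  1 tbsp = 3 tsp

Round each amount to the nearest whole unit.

Scaling factor: 15/4 = 3.75.
grated parmesan: (2 tbsp + 1 tsp = 7/3 tbsp) × 15/4 ÷ 16 tbsp/cup × 100 g/cup ≈ 55 g
bread flour: 5 oz × 15/4 × 28.35 g/oz ≈ 532 g
plain yogurt: (3 tbsp + 2 tsp = 11/3 tbsp) × 15/4 ÷ 16 tbsp/cup × 245 g/cup ≈ 211 g
granulated sugar: 10 oz × 15/4 × 28.35 g/oz ≈ 1063 g
vegetable oil: 8 oz × 15/4 × 28.35 g/oz ÷ 218 g/cup ≈ 4 cup
honey: 4 oz × 15/4 × 28.35 g/oz ≈ 425 g

grated parmesan: 55 g; bread flour: 532 g; plain yogurt: 211 g; granulated sugar: 1063 g; vegetable oil: 4 cup; honey: 425 g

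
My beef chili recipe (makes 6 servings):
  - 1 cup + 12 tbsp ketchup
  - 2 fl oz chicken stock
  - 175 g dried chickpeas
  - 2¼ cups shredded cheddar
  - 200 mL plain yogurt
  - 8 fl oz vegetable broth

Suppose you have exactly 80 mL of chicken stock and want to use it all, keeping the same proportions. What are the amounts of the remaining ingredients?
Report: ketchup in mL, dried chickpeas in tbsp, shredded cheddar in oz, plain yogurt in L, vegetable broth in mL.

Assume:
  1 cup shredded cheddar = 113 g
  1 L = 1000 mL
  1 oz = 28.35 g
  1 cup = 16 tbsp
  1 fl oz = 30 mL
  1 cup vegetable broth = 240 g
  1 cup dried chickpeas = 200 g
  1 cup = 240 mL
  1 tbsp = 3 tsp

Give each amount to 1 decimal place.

ketchup: 560.0 mL; dried chickpeas: 18.7 tbsp; shredded cheddar: 12.0 oz; plain yogurt: 0.3 L; vegetable broth: 320.0 mL

The original recipe has 60 mL of chicken stock, so the scaling factor is 80 ÷ 60 = 4/3.
ketchup: (1 cup + 12 tbsp = 1.75 cup) × 4/3 × 240 mL/cup = 560.0 mL
dried chickpeas: 175 g × 4/3 ÷ 200 g/cup × 16 tbsp/cup ≈ 18.7 tbsp
shredded cheddar: 2.25 cup × 4/3 × 113 g/cup ÷ 28.35 g/oz ≈ 12.0 oz
plain yogurt: 200 mL × 4/3 ÷ 1000 mL/L ≈ 0.3 L
vegetable broth: 8 fl oz × 4/3 × 30 mL/fl oz = 320.0 mL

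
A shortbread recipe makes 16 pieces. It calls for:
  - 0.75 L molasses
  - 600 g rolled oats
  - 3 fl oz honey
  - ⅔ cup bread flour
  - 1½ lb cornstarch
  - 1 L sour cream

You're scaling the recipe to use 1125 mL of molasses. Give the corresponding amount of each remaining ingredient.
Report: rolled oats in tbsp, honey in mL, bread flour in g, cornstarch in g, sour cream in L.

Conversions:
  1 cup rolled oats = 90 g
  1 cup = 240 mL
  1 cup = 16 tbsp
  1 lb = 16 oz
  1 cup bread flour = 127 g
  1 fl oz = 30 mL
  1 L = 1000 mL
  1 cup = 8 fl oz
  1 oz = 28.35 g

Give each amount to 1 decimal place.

rolled oats: 160.0 tbsp; honey: 135.0 mL; bread flour: 127.0 g; cornstarch: 1020.6 g; sour cream: 1.5 L

The original recipe has 750 mL of molasses, so the scaling factor is 1125 ÷ 750 = 3/2 = 1.5.
rolled oats: 600 g × 3/2 ÷ 90 g/cup × 16 tbsp/cup = 160.0 tbsp
honey: 3 fl oz × 3/2 × 30 mL/fl oz = 135.0 mL
bread flour: 2/3 cup × 3/2 × 127 g/cup = 127.0 g
cornstarch: 1.5 lb × 3/2 × 16 oz/lb × 28.35 g/oz = 1020.6 g
sour cream: 1 L × 3/2 = 1.5 L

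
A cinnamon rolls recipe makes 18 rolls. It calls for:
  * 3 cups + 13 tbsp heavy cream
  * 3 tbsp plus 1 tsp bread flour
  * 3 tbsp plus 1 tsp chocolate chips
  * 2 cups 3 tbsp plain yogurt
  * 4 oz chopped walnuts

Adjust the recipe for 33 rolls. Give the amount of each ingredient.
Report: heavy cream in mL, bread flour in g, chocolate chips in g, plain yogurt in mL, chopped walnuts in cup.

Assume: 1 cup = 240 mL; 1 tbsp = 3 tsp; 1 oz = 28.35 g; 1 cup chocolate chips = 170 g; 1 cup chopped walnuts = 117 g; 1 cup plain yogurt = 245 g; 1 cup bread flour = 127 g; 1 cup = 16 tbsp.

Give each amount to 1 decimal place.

Scaling factor: 33/18 = 11/6.
heavy cream: (3 cup + 13 tbsp = 3.8125 cup) × 11/6 × 240 mL/cup = 1677.5 mL
bread flour: (3 tbsp + 1 tsp = 10/3 tbsp) × 11/6 ÷ 16 tbsp/cup × 127 g/cup ≈ 48.5 g
chocolate chips: (3 tbsp + 1 tsp = 10/3 tbsp) × 11/6 ÷ 16 tbsp/cup × 170 g/cup ≈ 64.9 g
plain yogurt: (2 cup + 3 tbsp = 2.1875 cup) × 11/6 × 240 mL/cup = 962.5 mL
chopped walnuts: 4 oz × 11/6 × 28.35 g/oz ÷ 117 g/cup ≈ 1.8 cup

heavy cream: 1677.5 mL; bread flour: 48.5 g; chocolate chips: 64.9 g; plain yogurt: 962.5 mL; chopped walnuts: 1.8 cup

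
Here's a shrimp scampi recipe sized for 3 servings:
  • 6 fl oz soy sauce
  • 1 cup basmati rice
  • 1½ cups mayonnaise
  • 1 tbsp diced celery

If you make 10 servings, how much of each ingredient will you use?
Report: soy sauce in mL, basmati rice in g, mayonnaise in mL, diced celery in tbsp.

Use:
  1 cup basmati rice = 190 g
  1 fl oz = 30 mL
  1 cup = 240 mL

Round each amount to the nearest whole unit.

soy sauce: 600 mL; basmati rice: 633 g; mayonnaise: 1200 mL; diced celery: 3 tbsp

Scaling factor: 10/3.
soy sauce: 6 fl oz × 10/3 × 30 mL/fl oz = 600 mL
basmati rice: 1 cup × 10/3 × 190 g/cup ≈ 633 g
mayonnaise: 1.5 cup × 10/3 × 240 mL/cup = 1200 mL
diced celery: 1 tbsp × 10/3 ≈ 3 tbsp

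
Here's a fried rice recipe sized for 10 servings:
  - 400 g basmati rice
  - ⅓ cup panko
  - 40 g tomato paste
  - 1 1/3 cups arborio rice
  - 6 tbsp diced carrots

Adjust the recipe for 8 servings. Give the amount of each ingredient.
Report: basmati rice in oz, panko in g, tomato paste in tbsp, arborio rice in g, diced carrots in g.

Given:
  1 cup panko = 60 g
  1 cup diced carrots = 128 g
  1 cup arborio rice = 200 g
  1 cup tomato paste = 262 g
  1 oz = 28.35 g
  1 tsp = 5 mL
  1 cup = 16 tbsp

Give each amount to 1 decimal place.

basmati rice: 11.3 oz; panko: 16.0 g; tomato paste: 2.0 tbsp; arborio rice: 213.3 g; diced carrots: 38.4 g

Scaling factor: 8/10 = 4/5 = 0.8.
basmati rice: 400 g × 4/5 ÷ 28.35 g/oz ≈ 11.3 oz
panko: 1/3 cup × 4/5 × 60 g/cup = 16.0 g
tomato paste: 40 g × 4/5 ÷ 262 g/cup × 16 tbsp/cup ≈ 2.0 tbsp
arborio rice: 4/3 cup × 4/5 × 200 g/cup ≈ 213.3 g
diced carrots: 6 tbsp × 4/5 ÷ 16 tbsp/cup × 128 g/cup = 38.4 g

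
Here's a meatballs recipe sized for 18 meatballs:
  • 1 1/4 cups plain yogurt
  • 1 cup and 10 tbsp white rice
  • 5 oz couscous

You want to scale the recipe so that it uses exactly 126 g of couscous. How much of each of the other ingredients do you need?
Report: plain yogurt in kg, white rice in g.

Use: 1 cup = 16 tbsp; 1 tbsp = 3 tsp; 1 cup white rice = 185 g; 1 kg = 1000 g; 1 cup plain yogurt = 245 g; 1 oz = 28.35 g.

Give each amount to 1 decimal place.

plain yogurt: 0.3 kg; white rice: 267.2 g

The original recipe has 141.75 g of couscous, so the scaling factor is 126 ÷ 141.75 = 8/9.
plain yogurt: 1.25 cup × 8/9 × 245 g/cup ÷ 1000 g/kg ≈ 0.3 kg
white rice: (1 cup + 10 tbsp = 1.625 cup) × 8/9 × 185 g/cup ≈ 267.2 g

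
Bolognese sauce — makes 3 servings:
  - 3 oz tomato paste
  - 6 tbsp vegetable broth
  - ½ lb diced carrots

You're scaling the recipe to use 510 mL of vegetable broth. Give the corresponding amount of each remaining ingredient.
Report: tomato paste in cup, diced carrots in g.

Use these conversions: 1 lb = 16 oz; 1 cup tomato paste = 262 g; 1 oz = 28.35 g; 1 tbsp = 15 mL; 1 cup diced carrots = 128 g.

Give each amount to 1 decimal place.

tomato paste: 1.8 cup; diced carrots: 1285.2 g

The original recipe has 90 mL of vegetable broth, so the scaling factor is 510 ÷ 90 = 17/3.
tomato paste: 3 oz × 17/3 × 28.35 g/oz ÷ 262 g/cup ≈ 1.8 cup
diced carrots: 0.5 lb × 17/3 × 16 oz/lb × 28.35 g/oz = 1285.2 g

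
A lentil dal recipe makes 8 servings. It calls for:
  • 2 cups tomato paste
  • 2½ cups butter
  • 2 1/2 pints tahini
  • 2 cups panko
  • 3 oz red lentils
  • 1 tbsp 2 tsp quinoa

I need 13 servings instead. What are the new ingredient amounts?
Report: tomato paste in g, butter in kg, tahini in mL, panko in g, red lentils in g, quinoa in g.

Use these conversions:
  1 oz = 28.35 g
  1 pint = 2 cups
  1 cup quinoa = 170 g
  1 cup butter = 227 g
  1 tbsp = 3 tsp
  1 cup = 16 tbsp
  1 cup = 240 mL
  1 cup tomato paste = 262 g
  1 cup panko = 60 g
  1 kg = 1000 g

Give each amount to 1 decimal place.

tomato paste: 851.5 g; butter: 0.9 kg; tahini: 1950.0 mL; panko: 195.0 g; red lentils: 138.2 g; quinoa: 28.8 g

Scaling factor: 13/8 = 1.625.
tomato paste: 2 cup × 13/8 × 262 g/cup = 851.5 g
butter: 2.5 cup × 13/8 × 227 g/cup ÷ 1000 g/kg ≈ 0.9 kg
tahini: 2.5 pint × 13/8 × 2 cup/pint × 240 mL/cup = 1950.0 mL
panko: 2 cup × 13/8 × 60 g/cup = 195.0 g
red lentils: 3 oz × 13/8 × 28.35 g/oz ≈ 138.2 g
quinoa: (1 tbsp + 2 tsp = 5/3 tbsp) × 13/8 ÷ 16 tbsp/cup × 170 g/cup ≈ 28.8 g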